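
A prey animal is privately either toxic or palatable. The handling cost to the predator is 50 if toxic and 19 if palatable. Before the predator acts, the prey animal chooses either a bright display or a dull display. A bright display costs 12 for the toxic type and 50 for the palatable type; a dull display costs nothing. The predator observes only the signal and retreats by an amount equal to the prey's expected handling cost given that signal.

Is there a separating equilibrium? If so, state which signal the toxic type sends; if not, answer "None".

Try toxic → bright display, palatable → dull display:
  If types separate, bright display earns payment 50 and dull display earns 19.
  Toxic: bright display gives 50 − 12 = 38; dull display gives 19 − 0 = 19. No deviation. ✓
  Palatable: dull display gives 19 − 0 = 19; bright display gives 50 − 50 = 0. No deviation. ✓
Both hold — the toxic type sends bright display.

bright display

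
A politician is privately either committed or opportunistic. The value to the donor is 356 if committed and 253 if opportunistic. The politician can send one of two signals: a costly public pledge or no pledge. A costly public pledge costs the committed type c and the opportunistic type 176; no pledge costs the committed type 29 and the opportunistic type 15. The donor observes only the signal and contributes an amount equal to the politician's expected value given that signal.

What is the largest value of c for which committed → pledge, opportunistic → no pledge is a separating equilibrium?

132

Under separation: pledge → committed (pays 356); no pledge → opportunistic (pays 253).
Opportunistic: 253 − 15 = 238 ≥ 356 − 176 = 180. Holds regardless of c. ✓
Committed: 356 − c ≥ 253 − 29, so c ≤ 356 − 224 = 132.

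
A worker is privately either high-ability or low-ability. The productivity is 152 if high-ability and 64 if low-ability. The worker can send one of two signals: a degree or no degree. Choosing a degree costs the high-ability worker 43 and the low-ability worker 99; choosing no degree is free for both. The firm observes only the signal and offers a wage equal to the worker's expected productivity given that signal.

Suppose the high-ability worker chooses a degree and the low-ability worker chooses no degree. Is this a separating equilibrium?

Yes

If types separate, degree earns payment 152 and no degree earns 64.
High-ability: degree gives 152 − 43 = 109; no degree gives 64 − 0 = 64. No deviation. ✓
Low-ability: no degree gives 64 − 0 = 64; degree gives 152 − 99 = 53. No deviation. ✓
Both incentive constraints hold.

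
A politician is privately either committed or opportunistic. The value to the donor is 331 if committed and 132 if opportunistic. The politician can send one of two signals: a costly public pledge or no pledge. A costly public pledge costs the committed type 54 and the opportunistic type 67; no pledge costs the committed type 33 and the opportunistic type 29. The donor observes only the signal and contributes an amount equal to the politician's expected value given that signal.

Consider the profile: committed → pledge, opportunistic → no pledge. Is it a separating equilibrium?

No

Under separation the donor infers type exactly: pledge → committed (pays 331), no pledge → opportunistic (pays 132).
Committed: pledge gives 331 − 54 = 277; no pledge gives 132 − 33 = 99. No deviation. ✓
Opportunistic: no pledge gives 132 − 29 = 103; pledge gives 331 − 67 = 264. Would deviate. ✗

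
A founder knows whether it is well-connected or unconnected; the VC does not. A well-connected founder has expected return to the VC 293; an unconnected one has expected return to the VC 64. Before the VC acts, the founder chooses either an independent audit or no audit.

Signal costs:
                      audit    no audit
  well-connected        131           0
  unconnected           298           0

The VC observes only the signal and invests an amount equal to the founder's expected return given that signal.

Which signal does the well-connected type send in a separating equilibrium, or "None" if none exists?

audit

Try well-connected → audit, unconnected → no audit:
  Under separation the VC infers type exactly: audit → well-connected (pays 293), no audit → unconnected (pays 64).
  Well-connected: audit gives 293 − 131 = 162; no audit gives 64 − 0 = 64. No deviation. ✓
  Unconnected: no audit gives 64 − 0 = 64; audit gives 293 − 298 = -5. No deviation. ✓
Both hold — the well-connected type sends audit.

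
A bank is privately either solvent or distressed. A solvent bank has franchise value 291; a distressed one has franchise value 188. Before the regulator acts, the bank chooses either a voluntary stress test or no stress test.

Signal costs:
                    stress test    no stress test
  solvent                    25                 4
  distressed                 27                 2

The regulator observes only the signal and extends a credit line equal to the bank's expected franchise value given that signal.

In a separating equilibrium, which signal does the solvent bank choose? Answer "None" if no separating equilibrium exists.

Try solvent → stress test, distressed → no stress test:
  If types separate, stress test earns payment 291 and no stress test earns 188.
  Solvent: stress test gives 291 − 25 = 266; no stress test gives 188 − 4 = 184. No deviation. ✓
  Distressed: no stress test gives 188 − 2 = 186; stress test gives 291 − 27 = 264. Would deviate. ✗
Try solvent → no stress test, distressed → stress test:
  If types separate, no stress test earns payment 291 and stress test earns 188.
  Solvent: no stress test gives 291 − 4 = 287; stress test gives 188 − 25 = 163. No deviation. ✓
  Distressed: stress test gives 188 − 27 = 161; no stress test gives 291 − 2 = 289. Would deviate. ✗
Neither assignment is incentive-compatible.

None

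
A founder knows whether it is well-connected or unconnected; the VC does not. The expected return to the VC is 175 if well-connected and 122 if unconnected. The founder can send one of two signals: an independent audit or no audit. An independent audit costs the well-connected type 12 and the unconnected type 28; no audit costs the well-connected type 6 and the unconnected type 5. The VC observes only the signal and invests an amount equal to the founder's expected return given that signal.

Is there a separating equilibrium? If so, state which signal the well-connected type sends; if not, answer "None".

None

Try well-connected → audit, unconnected → no audit:
  If types separate, audit earns payment 175 and no audit earns 122.
  Well-connected: audit gives 175 − 12 = 163; no audit gives 122 − 6 = 116. No deviation. ✓
  Unconnected: no audit gives 122 − 5 = 117; audit gives 175 − 28 = 147. Would deviate. ✗
Try well-connected → no audit, unconnected → audit:
  If types separate, no audit earns payment 175 and audit earns 122.
  Well-connected: no audit gives 175 − 6 = 169; audit gives 122 − 12 = 110. No deviation. ✓
  Unconnected: audit gives 122 − 28 = 94; no audit gives 175 − 5 = 170. Would deviate. ✗
Neither assignment is incentive-compatible.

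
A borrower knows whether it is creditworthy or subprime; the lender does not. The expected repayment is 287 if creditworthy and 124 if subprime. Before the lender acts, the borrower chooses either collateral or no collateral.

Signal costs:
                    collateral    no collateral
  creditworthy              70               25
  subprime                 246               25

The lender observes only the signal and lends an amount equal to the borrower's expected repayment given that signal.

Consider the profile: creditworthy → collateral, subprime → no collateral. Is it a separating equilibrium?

Yes

If types separate, collateral earns payment 287 and no collateral earns 124.
Creditworthy: collateral gives 287 − 70 = 217; no collateral gives 124 − 25 = 99. No deviation. ✓
Subprime: no collateral gives 124 − 25 = 99; collateral gives 287 − 246 = 41. No deviation. ✓
Neither type gains from mimicking the other.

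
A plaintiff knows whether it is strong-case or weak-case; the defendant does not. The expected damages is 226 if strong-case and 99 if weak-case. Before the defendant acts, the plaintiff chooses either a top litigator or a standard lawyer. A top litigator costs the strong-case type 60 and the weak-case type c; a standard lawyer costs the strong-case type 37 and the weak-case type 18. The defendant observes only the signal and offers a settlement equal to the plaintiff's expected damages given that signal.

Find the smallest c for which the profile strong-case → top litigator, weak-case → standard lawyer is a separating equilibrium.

Under separation: top litigator → strong-case (pays 226); standard lawyer → weak-case (pays 99).
Strong-case: 226 − 60 = 166 ≥ 99 − 37 = 62. Holds regardless of c. ✓
Weak-case: 99 − 18 ≥ 226 − c, so c ≥ 226 − 81 = 145.

145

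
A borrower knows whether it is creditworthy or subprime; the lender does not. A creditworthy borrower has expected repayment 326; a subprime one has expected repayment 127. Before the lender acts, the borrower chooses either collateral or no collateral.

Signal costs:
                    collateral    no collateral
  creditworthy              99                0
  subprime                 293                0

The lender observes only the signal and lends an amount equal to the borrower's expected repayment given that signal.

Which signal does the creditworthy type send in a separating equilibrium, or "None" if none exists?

collateral

Try creditworthy → collateral, subprime → no collateral:
  If types separate, collateral earns payment 326 and no collateral earns 127.
  Creditworthy: collateral gives 326 − 99 = 227; no collateral gives 127 − 0 = 127. No deviation. ✓
  Subprime: no collateral gives 127 − 0 = 127; collateral gives 326 − 293 = 33. No deviation. ✓
Both hold — the creditworthy type sends collateral.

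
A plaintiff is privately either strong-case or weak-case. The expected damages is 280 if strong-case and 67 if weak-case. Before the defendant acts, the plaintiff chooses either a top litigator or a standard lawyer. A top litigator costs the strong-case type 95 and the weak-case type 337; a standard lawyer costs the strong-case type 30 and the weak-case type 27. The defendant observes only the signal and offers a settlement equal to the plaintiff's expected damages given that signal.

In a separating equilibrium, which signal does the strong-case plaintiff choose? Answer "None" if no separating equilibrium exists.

Try strong-case → top litigator, weak-case → standard lawyer:
  If types separate, top litigator earns payment 280 and standard lawyer earns 67.
  Strong-case: top litigator gives 280 − 95 = 185; standard lawyer gives 67 − 30 = 37. No deviation. ✓
  Weak-case: standard lawyer gives 67 − 27 = 40; top litigator gives 280 − 337 = -57. No deviation. ✓
Both hold — the strong-case type sends top litigator.

top litigator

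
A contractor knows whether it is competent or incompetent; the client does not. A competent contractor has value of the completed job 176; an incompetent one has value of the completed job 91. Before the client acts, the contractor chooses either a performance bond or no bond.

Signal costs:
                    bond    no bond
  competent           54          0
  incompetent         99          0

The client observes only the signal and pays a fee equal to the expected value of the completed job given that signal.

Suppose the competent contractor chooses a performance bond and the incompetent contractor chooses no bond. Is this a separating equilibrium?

If types separate, bond earns payment 176 and no bond earns 91.
Competent: bond gives 176 − 54 = 122; no bond gives 91 − 0 = 91. No deviation. ✓
Incompetent: no bond gives 91 − 0 = 91; bond gives 176 − 99 = 77. No deviation. ✓
Neither type gains from mimicking the other.

Yes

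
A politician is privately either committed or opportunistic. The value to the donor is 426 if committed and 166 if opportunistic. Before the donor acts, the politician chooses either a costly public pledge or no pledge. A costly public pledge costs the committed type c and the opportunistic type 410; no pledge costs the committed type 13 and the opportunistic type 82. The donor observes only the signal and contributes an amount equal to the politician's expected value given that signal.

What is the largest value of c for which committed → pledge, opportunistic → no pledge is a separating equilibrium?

Under separation: pledge → committed (pays 426); no pledge → opportunistic (pays 166).
Opportunistic: 166 − 82 = 84 ≥ 426 − 410 = 16. Holds regardless of c. ✓
Committed: 426 − c ≥ 166 − 13, so c ≤ 426 − 153 = 273.

273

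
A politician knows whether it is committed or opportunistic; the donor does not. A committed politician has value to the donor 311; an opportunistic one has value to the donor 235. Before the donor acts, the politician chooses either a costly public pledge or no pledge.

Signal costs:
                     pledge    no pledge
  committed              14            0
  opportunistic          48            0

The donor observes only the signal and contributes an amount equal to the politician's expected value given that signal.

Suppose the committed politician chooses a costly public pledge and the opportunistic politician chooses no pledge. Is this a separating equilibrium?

No

If types separate, pledge earns payment 311 and no pledge earns 235.
Committed: pledge gives 311 − 14 = 297; no pledge gives 235 − 0 = 235. No deviation. ✓
Opportunistic: no pledge gives 235 − 0 = 235; pledge gives 311 − 48 = 263. Would deviate. ✗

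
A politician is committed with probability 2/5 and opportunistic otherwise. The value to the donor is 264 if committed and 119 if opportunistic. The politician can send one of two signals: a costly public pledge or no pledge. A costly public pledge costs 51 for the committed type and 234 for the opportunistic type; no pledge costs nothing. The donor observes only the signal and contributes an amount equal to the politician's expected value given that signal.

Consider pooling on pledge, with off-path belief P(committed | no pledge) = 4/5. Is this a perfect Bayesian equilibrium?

No

At the pooled signal (pledge) the donor holds the prior 2/5 and pays 2/5·264 + 3/5·119 = 177. Off-path (no pledge) belief 4/5 gives 4/5·264 + 1/5·119 = 235.
Committed: pledge gives 177 − 51 = 126; no pledge gives 235 − 0 = 235. Deviates. ✗
Opportunistic: pledge gives 177 − 234 = -57; no pledge gives 235 − 0 = 235. Deviates. ✗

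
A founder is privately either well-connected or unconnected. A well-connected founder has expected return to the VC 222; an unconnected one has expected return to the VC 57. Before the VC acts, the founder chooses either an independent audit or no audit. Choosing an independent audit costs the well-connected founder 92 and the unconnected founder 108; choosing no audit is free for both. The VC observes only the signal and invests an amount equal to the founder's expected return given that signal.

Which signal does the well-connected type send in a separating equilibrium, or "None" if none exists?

Try well-connected → audit, unconnected → no audit:
  If types separate, audit earns payment 222 and no audit earns 57.
  Well-connected: audit gives 222 − 92 = 130; no audit gives 57 − 0 = 57. No deviation. ✓
  Unconnected: no audit gives 57 − 0 = 57; audit gives 222 − 108 = 114. Would deviate. ✗
Try well-connected → no audit, unconnected → audit:
  If types separate, no audit earns payment 222 and audit earns 57.
  Well-connected: no audit gives 222 − 0 = 222; audit gives 57 − 92 = -35. No deviation. ✓
  Unconnected: audit gives 57 − 108 = -51; no audit gives 222 − 0 = 222. Would deviate. ✗
Neither assignment is incentive-compatible.

None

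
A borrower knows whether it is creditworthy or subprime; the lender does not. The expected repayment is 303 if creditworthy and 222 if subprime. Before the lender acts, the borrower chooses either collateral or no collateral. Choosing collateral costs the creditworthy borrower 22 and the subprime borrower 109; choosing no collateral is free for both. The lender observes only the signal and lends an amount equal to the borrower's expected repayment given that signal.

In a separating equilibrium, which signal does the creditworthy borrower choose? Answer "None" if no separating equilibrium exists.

Try creditworthy → collateral, subprime → no collateral:
  If types separate, collateral earns payment 303 and no collateral earns 222.
  Creditworthy: collateral gives 303 − 22 = 281; no collateral gives 222 − 0 = 222. No deviation. ✓
  Subprime: no collateral gives 222 − 0 = 222; collateral gives 303 − 109 = 194. No deviation. ✓
Both hold — the creditworthy type sends collateral.

collateral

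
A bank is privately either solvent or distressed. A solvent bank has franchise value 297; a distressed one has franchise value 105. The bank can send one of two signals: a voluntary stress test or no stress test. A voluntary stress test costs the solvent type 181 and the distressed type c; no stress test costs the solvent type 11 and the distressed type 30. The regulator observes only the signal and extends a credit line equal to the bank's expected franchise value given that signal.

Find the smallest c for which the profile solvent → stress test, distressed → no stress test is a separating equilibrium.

Under separation: stress test → solvent (pays 297); no stress test → distressed (pays 105).
Solvent: 297 − 181 = 116 ≥ 105 − 11 = 94. Holds regardless of c. ✓
Distressed: 105 − 30 ≥ 297 − c, so c ≥ 297 − 75 = 222.

222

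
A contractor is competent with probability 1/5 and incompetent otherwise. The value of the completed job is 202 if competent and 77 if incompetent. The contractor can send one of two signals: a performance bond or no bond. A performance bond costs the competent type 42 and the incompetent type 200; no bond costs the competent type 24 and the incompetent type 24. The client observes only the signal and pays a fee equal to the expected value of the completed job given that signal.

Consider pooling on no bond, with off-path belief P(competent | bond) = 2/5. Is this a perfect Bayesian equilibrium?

At the pooled signal (no bond) the client holds the prior 1/5 and pays 1/5·202 + 4/5·77 = 102. Off-path (bond) belief 2/5 gives 2/5·202 + 3/5·77 = 127.
Competent: no bond gives 102 − 24 = 78; bond gives 127 − 42 = 85. Deviates. ✗
Incompetent: no bond gives 102 − 24 = 78; bond gives 127 − 200 = -73. Stays. ✓

No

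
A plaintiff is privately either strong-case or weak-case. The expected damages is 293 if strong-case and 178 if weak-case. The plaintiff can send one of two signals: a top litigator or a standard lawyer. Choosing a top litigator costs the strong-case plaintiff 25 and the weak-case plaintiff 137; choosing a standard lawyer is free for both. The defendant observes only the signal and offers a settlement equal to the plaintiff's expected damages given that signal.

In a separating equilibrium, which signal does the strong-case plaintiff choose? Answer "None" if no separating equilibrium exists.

top litigator

Try strong-case → top litigator, weak-case → standard lawyer:
  If types separate, top litigator earns payment 293 and standard lawyer earns 178.
  Strong-case: top litigator gives 293 − 25 = 268; standard lawyer gives 178 − 0 = 178. No deviation. ✓
  Weak-case: standard lawyer gives 178 − 0 = 178; top litigator gives 293 − 137 = 156. No deviation. ✓
Both hold — the strong-case type sends top litigator.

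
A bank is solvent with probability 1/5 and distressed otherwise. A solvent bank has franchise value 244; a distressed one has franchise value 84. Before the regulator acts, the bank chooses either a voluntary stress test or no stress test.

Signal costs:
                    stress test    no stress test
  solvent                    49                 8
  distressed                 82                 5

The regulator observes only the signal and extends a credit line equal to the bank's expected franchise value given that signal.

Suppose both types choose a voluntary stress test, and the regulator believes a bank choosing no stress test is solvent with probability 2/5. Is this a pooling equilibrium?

At the pooled signal (stress test) the regulator holds the prior 1/5 and pays 1/5·244 + 4/5·84 = 116. Off-path (no stress test) belief 2/5 gives 2/5·244 + 3/5·84 = 148.
Solvent: stress test gives 116 − 49 = 67; no stress test gives 148 − 8 = 140. Deviates. ✗
Distressed: stress test gives 116 − 82 = 34; no stress test gives 148 − 5 = 143. Deviates. ✗

No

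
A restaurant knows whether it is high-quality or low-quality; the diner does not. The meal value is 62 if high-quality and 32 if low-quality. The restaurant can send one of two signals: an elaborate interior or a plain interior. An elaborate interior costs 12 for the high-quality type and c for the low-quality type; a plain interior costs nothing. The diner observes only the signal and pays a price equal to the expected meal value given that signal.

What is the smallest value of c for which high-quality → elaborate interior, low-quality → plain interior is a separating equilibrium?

30

Under separation: elaborate interior → high-quality (pays 62); plain interior → low-quality (pays 32).
High-quality: 62 − 12 = 50 ≥ 32 − 0 = 32. Holds regardless of c. ✓
Low-quality: 32 − 0 ≥ 62 − c, so c ≥ 62 − 32 = 30.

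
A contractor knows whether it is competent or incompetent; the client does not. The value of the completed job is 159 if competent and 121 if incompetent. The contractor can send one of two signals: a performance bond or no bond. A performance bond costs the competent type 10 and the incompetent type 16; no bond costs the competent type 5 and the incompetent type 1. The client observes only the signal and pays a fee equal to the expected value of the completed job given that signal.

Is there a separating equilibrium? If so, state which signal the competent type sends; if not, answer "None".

Try competent → bond, incompetent → no bond:
  Under separation the client infers type exactly: bond → competent (pays 159), no bond → incompetent (pays 121).
  Competent: bond gives 159 − 10 = 149; no bond gives 121 − 5 = 116. No deviation. ✓
  Incompetent: no bond gives 121 − 1 = 120; bond gives 159 − 16 = 143. Would deviate. ✗
Try competent → no bond, incompetent → bond:
  Under separation the client infers type exactly: no bond → competent (pays 159), bond → incompetent (pays 121).
  Competent: no bond gives 159 − 5 = 154; bond gives 121 − 10 = 111. No deviation. ✓
  Incompetent: bond gives 121 − 16 = 105; no bond gives 159 − 1 = 158. Would deviate. ✗
Neither assignment is incentive-compatible.

None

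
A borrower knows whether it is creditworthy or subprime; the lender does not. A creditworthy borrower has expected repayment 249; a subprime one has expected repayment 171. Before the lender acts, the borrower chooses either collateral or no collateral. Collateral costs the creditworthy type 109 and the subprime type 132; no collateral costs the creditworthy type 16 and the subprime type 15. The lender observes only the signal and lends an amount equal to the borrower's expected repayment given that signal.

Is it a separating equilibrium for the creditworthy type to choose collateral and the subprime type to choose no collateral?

No

If types separate, collateral earns payment 249 and no collateral earns 171.
Creditworthy: collateral gives 249 − 109 = 140; no collateral gives 171 − 16 = 155. Would deviate. ✗
Subprime: no collateral gives 171 − 15 = 156; collateral gives 249 − 132 = 117. No deviation. ✓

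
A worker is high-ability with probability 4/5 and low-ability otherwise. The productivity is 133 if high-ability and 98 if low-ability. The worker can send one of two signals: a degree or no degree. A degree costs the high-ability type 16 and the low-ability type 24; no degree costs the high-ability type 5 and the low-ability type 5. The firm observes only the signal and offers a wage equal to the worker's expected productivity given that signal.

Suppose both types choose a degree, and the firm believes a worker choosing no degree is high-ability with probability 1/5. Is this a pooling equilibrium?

On the equilibrium path (degree) the firm holds the prior 4/5 and pays 4/5·133 + 1/5·98 = 126. Off-path (no degree) belief 1/5 gives 1/5·133 + 4/5·98 = 105.
High-ability: degree gives 126 − 16 = 110; no degree gives 105 − 5 = 100. Stays. ✓
Low-ability: degree gives 126 − 24 = 102; no degree gives 105 − 5 = 100. Stays. ✓
Beliefs are Bayes-consistent on-path and both types best-respond.

Yes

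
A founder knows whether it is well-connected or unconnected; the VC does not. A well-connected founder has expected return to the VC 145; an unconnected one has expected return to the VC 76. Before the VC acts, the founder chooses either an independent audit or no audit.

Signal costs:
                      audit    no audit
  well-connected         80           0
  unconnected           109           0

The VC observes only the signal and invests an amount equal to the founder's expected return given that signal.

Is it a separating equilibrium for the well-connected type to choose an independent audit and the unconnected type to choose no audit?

No

If types separate, audit earns payment 145 and no audit earns 76.
Well-connected: audit gives 145 − 80 = 65; no audit gives 76 − 0 = 76. Would deviate. ✗
Unconnected: no audit gives 76 − 0 = 76; audit gives 145 − 109 = 36. No deviation. ✓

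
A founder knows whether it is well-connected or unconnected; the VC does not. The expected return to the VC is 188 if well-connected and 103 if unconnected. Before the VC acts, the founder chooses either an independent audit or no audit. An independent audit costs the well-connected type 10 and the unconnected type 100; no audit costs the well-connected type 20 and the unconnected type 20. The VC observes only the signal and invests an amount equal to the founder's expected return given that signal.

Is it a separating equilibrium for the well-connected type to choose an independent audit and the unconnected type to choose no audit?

No

If types separate, audit earns payment 188 and no audit earns 103.
Well-connected: audit gives 188 − 10 = 178; no audit gives 103 − 20 = 83. No deviation. ✓
Unconnected: no audit gives 103 − 20 = 83; audit gives 188 − 100 = 88. Would deviate. ✗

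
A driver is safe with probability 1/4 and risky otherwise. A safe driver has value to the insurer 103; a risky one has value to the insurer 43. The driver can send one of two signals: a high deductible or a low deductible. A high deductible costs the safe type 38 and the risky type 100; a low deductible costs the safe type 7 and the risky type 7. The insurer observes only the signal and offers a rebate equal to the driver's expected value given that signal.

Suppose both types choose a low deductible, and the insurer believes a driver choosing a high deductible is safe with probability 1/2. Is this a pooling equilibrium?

At the pooled signal (low deductible) the insurer holds the prior 1/4 and pays 1/4·103 + 3/4·43 = 58. Off-path (high deductible) belief 1/2 gives 1/2·103 + 1/2·43 = 73.
Safe: low deductible gives 58 − 7 = 51; high deductible gives 73 − 38 = 35. Stays. ✓
Risky: low deductible gives 58 − 7 = 51; high deductible gives 73 − 100 = -27. Stays. ✓

Yes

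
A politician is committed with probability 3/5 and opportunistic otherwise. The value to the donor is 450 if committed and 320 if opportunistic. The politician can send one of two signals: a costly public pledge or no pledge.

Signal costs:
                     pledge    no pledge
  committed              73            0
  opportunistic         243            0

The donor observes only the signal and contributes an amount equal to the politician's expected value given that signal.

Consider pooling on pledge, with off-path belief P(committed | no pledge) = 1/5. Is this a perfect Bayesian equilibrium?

No

On the equilibrium path (pledge) the donor holds the prior 3/5 and pays 3/5·450 + 2/5·320 = 398. Off-path (no pledge) belief 1/5 gives 1/5·450 + 4/5·320 = 346.
Committed: pledge gives 398 − 73 = 325; no pledge gives 346 − 0 = 346. Deviates. ✗
Opportunistic: pledge gives 398 − 243 = 155; no pledge gives 346 − 0 = 346. Deviates. ✗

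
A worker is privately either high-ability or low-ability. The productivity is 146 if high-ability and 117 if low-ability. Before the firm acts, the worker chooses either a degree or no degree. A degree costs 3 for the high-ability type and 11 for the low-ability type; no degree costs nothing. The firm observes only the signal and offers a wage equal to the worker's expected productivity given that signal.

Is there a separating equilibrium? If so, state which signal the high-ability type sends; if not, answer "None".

None

Try high-ability → degree, low-ability → no degree:
  Under separation the firm infers type exactly: degree → high-ability (pays 146), no degree → low-ability (pays 117).
  High-ability: degree gives 146 − 3 = 143; no degree gives 117 − 0 = 117. No deviation. ✓
  Low-ability: no degree gives 117 − 0 = 117; degree gives 146 − 11 = 135. Would deviate. ✗
Try high-ability → no degree, low-ability → degree:
  Under separation the firm infers type exactly: no degree → high-ability (pays 146), degree → low-ability (pays 117).
  High-ability: no degree gives 146 − 0 = 146; degree gives 117 − 3 = 114. No deviation. ✓
  Low-ability: degree gives 117 − 11 = 106; no degree gives 146 − 0 = 146. Would deviate. ✗
Neither assignment is incentive-compatible.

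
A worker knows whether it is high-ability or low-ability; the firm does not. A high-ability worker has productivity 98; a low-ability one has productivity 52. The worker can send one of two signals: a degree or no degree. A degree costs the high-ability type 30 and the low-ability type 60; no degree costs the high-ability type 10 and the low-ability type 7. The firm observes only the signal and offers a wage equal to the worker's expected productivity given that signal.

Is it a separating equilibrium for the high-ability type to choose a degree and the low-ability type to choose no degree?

Yes

If types separate, degree earns payment 98 and no degree earns 52.
High-ability: degree gives 98 − 30 = 68; no degree gives 52 − 10 = 42. No deviation. ✓
Low-ability: no degree gives 52 − 7 = 45; degree gives 98 − 60 = 38. No deviation. ✓
Neither type gains from mimicking the other.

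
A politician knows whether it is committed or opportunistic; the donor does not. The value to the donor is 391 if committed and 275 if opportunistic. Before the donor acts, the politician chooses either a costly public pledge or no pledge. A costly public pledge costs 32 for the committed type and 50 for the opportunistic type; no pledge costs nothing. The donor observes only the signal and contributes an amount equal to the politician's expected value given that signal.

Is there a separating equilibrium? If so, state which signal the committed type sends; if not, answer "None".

None

Try committed → pledge, opportunistic → no pledge:
  Under separation the donor infers type exactly: pledge → committed (pays 391), no pledge → opportunistic (pays 275).
  Committed: pledge gives 391 − 32 = 359; no pledge gives 275 − 0 = 275. No deviation. ✓
  Opportunistic: no pledge gives 275 − 0 = 275; pledge gives 391 − 50 = 341. Would deviate. ✗
Try committed → no pledge, opportunistic → pledge:
  Under separation the donor infers type exactly: no pledge → committed (pays 391), pledge → opportunistic (pays 275).
  Committed: no pledge gives 391 − 0 = 391; pledge gives 275 − 32 = 243. No deviation. ✓
  Opportunistic: pledge gives 275 − 50 = 225; no pledge gives 391 − 0 = 391. Would deviate. ✗
Neither assignment is incentive-compatible.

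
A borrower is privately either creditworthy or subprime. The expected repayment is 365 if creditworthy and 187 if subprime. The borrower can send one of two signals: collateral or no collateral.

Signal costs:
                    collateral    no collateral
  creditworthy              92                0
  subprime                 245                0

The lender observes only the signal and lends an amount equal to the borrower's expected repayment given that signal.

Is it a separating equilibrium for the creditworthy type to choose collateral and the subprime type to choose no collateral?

If types separate, collateral earns payment 365 and no collateral earns 187.
Creditworthy: collateral gives 365 − 92 = 273; no collateral gives 187 − 0 = 187. No deviation. ✓
Subprime: no collateral gives 187 − 0 = 187; collateral gives 365 − 245 = 120. No deviation. ✓
Neither type gains from mimicking the other.

Yes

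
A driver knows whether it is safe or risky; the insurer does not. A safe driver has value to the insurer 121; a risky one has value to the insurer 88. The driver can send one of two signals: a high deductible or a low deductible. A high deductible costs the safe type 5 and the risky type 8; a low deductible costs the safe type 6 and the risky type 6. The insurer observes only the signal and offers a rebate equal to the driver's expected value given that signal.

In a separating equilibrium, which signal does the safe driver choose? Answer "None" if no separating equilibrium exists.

Try safe → high deductible, risky → low deductible:
  If types separate, high deductible earns payment 121 and low deductible earns 88.
  Safe: high deductible gives 121 − 5 = 116; low deductible gives 88 − 6 = 82. No deviation. ✓
  Risky: low deductible gives 88 − 6 = 82; high deductible gives 121 − 8 = 113. Would deviate. ✗
Try safe → low deductible, risky → high deductible:
  If types separate, low deductible earns payment 121 and high deductible earns 88.
  Safe: low deductible gives 121 − 6 = 115; high deductible gives 88 − 5 = 83. No deviation. ✓
  Risky: high deductible gives 88 − 8 = 80; low deductible gives 121 − 6 = 115. Would deviate. ✗
Neither assignment is incentive-compatible.

None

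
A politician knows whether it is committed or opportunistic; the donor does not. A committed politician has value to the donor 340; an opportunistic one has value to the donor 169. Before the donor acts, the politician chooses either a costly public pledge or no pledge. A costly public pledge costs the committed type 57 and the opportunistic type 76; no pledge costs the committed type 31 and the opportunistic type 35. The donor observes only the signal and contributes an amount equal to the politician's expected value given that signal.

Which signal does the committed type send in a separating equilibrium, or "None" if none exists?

Try committed → pledge, opportunistic → no pledge:
  If types separate, pledge earns payment 340 and no pledge earns 169.
  Committed: pledge gives 340 − 57 = 283; no pledge gives 169 − 31 = 138. No deviation. ✓
  Opportunistic: no pledge gives 169 − 35 = 134; pledge gives 340 − 76 = 264. Would deviate. ✗
Try committed → no pledge, opportunistic → pledge:
  If types separate, no pledge earns payment 340 and pledge earns 169.
  Committed: no pledge gives 340 − 31 = 309; pledge gives 169 − 57 = 112. No deviation. ✓
  Opportunistic: pledge gives 169 − 76 = 93; no pledge gives 340 − 35 = 305. Would deviate. ✗
Neither assignment is incentive-compatible.

None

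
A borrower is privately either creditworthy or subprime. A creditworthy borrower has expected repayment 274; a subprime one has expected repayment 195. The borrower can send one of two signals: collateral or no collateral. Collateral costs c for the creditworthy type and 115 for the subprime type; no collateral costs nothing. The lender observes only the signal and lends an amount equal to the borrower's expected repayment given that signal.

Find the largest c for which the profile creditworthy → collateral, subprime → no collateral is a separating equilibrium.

79

Under separation: collateral → creditworthy (pays 274); no collateral → subprime (pays 195).
Subprime: 195 − 0 = 195 ≥ 274 − 115 = 159. Holds regardless of c. ✓
Creditworthy: 274 − c ≥ 195 − 0, so c ≤ 274 − 195 = 79.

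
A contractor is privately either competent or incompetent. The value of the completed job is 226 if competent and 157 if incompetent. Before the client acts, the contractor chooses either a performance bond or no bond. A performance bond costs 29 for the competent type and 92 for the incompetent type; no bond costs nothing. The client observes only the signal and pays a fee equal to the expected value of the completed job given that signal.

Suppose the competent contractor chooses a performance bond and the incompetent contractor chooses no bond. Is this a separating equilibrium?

Under separation the client infers type exactly: bond → competent (pays 226), no bond → incompetent (pays 157).
Competent: bond gives 226 − 29 = 197; no bond gives 157 − 0 = 157. No deviation. ✓
Incompetent: no bond gives 157 − 0 = 157; bond gives 226 − 92 = 134. No deviation. ✓
Neither type gains from mimicking the other.

Yes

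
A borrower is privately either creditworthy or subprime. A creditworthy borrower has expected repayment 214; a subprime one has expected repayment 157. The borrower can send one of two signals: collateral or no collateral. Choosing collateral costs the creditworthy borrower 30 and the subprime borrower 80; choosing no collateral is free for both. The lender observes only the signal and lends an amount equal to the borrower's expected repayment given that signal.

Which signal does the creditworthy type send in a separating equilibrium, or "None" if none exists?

collateral

Try creditworthy → collateral, subprime → no collateral:
  If types separate, collateral earns payment 214 and no collateral earns 157.
  Creditworthy: collateral gives 214 − 30 = 184; no collateral gives 157 − 0 = 157. No deviation. ✓
  Subprime: no collateral gives 157 − 0 = 157; collateral gives 214 − 80 = 134. No deviation. ✓
Both hold — the creditworthy type sends collateral.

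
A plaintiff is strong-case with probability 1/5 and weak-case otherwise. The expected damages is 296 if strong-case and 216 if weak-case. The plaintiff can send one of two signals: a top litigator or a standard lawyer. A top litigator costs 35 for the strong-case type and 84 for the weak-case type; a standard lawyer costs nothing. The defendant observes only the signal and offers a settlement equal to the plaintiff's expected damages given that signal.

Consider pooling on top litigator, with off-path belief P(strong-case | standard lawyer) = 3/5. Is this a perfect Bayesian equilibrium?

On the equilibrium path (top litigator) the defendant holds the prior 1/5 and pays 1/5·296 + 4/5·216 = 232. Off-path (standard lawyer) belief 3/5 gives 3/5·296 + 2/5·216 = 264.
Strong-case: top litigator gives 232 − 35 = 197; standard lawyer gives 264 − 0 = 264. Deviates. ✗
Weak-case: top litigator gives 232 − 84 = 148; standard lawyer gives 264 − 0 = 264. Deviates. ✗

No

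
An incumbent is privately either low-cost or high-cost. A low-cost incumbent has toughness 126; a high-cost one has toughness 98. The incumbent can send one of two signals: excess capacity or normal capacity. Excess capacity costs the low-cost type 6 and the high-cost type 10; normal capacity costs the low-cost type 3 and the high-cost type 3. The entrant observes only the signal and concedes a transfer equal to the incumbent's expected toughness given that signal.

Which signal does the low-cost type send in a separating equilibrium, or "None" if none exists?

None

Try low-cost → excess capacity, high-cost → normal capacity:
  If types separate, excess capacity earns payment 126 and normal capacity earns 98.
  Low-cost: excess capacity gives 126 − 6 = 120; normal capacity gives 98 − 3 = 95. No deviation. ✓
  High-cost: normal capacity gives 98 − 3 = 95; excess capacity gives 126 − 10 = 116. Would deviate. ✗
Try low-cost → normal capacity, high-cost → excess capacity:
  If types separate, normal capacity earns payment 126 and excess capacity earns 98.
  Low-cost: normal capacity gives 126 − 3 = 123; excess capacity gives 98 − 6 = 92. No deviation. ✓
  High-cost: excess capacity gives 98 − 10 = 88; normal capacity gives 126 − 3 = 123. Would deviate. ✗
Neither assignment is incentive-compatible.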